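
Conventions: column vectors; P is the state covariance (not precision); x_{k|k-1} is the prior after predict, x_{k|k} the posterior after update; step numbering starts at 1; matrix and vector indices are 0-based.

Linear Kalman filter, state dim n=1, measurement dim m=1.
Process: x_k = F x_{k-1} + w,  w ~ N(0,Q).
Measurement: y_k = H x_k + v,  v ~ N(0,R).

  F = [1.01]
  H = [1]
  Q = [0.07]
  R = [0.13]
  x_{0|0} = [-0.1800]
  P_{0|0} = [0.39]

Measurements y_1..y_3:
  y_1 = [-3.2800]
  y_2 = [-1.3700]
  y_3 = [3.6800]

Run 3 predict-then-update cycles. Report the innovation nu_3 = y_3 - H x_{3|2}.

step 1: x^-=[-0.1818]  P^-=[0.4678]  S=[0.5978]  K=[0.7826]  nu=[-3.0982]  x^+=[-2.6063]  P^+=[0.1017]
step 2: x^-=[-2.6324]  P^-=[0.1738]  S=[0.3038]  K=[0.5721]  nu=[1.2624]  x^+=[-1.9102]  P^+=[0.0744]
step 3: x^-=[-1.9293]  P^-=[0.1459]  S=[0.2759]  K=[0.5287]  nu=[5.6093]  x^+=[1.0366]  P^+=[0.0687]

innov = [5.6093]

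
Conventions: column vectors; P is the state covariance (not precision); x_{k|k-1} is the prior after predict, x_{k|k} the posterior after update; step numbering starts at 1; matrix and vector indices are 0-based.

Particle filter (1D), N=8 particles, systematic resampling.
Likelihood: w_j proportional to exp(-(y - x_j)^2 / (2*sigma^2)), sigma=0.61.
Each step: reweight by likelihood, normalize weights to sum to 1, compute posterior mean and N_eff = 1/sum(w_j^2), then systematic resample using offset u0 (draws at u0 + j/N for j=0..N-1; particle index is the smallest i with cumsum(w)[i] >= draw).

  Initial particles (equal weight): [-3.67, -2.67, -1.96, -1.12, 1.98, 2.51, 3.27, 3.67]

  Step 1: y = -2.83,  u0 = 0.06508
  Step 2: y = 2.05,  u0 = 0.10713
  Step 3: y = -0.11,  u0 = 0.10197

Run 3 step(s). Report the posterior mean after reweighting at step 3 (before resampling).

step 1: w=[0.2233, 0.5569, 0.2085, 0.0113, 0.0000, 0.0000, 0.0000, 0.0000]  mean=-2.7278  Neff=2.4778  idx=[0, 0, 1, 1, 1, 1, 2, 2]
step 2: w=[0.0000, 0.0000, 0.0001, 0.0001, 0.0001, 0.0001, 0.4998, 0.4998]  mean=-1.9603  Neff=2.0019  idx=[6, 6, 6, 6, 7, 7, 7, 7]
step 3: w=[0.1250, 0.1250, 0.1250, 0.1250, 0.1250, 0.1250, 0.1250, 0.1250]  mean=-1.9600  Neff=8.0000  idx=[0, 1, 2, 3, 4, 5, 6, 7]

post_mean = -1.9600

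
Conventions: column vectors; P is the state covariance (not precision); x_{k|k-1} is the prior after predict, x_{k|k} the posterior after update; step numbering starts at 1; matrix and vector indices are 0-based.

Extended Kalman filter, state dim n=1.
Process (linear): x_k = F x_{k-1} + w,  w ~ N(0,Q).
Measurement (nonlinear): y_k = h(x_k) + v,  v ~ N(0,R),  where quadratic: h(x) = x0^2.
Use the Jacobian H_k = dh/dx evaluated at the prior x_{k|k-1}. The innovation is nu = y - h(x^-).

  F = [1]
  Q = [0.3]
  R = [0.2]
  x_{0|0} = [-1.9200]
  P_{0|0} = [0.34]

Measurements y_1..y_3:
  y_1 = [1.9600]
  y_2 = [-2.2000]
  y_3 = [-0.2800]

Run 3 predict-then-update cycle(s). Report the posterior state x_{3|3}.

x_post = [-0.0120]

step 1: x^-=[-1.9200]  P^-=[0.6400]  H_jac=[-3.8400]  S=[9.6372]  K=[-0.2550]  nu=[-1.7264]  x^+=[-1.4797]  P^+=[0.0133]
step 2: x^-=[-1.4797]  P^-=[0.3133]  H_jac=[-2.9595]  S=[2.9439]  K=[-0.3149]  nu=[-4.3897]  x^+=[-0.0973]  P^+=[0.0213]
step 3: x^-=[-0.0973]  P^-=[0.3213]  H_jac=[-0.1945]  S=[0.2122]  K=[-0.2946]  nu=[-0.2895]  x^+=[-0.0120]  P^+=[0.3029]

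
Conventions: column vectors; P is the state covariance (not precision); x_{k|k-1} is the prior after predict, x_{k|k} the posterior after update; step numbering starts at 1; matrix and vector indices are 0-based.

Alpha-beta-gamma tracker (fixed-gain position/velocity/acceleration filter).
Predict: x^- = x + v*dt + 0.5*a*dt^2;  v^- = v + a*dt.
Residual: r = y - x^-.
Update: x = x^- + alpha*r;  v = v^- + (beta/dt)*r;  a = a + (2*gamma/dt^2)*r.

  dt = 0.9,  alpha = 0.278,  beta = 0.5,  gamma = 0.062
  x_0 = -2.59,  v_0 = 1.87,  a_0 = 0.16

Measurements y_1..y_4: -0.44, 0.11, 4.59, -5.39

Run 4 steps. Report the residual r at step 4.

step 1: x_pred=-0.8422  r=0.4022  x^+=-0.7304  v^+=2.2374  a^+=0.2216
step 2: x_pred=1.3730  r=-1.2630  x^+=1.0219  v^+=1.7352  a^+=0.0282
step 3: x_pred=2.5950  r=1.9950  x^+=3.1496  v^+=2.8689  a^+=0.3336
step 4: x_pred=5.8667  r=-11.2567  x^+=2.7374  v^+=-3.0846  a^+=-1.3896

resid = -11.2567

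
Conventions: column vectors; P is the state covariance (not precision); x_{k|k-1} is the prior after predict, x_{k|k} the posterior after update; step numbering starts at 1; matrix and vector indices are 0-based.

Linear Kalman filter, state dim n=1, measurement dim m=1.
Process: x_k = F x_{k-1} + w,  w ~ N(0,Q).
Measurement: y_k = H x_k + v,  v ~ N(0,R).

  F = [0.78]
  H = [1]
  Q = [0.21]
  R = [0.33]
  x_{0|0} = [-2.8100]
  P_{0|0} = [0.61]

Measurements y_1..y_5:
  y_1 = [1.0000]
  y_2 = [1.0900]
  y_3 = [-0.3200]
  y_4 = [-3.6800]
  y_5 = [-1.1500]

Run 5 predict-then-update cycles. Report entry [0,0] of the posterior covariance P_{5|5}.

P_post[0,0] = 0.1590

step 1: x^-=[-2.1918]  P^-=[0.5811]  S=[0.9111]  K=[0.6378]  nu=[3.1918]  x^+=[-0.1560]  P^+=[0.2105]
step 2: x^-=[-0.1217]  P^-=[0.3381]  S=[0.6681]  K=[0.5060]  nu=[1.2117]  x^+=[0.4914]  P^+=[0.1670]
step 3: x^-=[0.3833]  P^-=[0.3116]  S=[0.6416]  K=[0.4857]  nu=[-0.7033]  x^+=[0.0418]  P^+=[0.1603]
step 4: x^-=[0.0326]  P^-=[0.3075]  S=[0.6375]  K=[0.4824]  nu=[-3.7126]  x^+=[-1.7582]  P^+=[0.1592]
step 5: x^-=[-1.3714]  P^-=[0.3068]  S=[0.6368]  K=[0.4818]  nu=[0.2214]  x^+=[-1.2647]  P^+=[0.1590]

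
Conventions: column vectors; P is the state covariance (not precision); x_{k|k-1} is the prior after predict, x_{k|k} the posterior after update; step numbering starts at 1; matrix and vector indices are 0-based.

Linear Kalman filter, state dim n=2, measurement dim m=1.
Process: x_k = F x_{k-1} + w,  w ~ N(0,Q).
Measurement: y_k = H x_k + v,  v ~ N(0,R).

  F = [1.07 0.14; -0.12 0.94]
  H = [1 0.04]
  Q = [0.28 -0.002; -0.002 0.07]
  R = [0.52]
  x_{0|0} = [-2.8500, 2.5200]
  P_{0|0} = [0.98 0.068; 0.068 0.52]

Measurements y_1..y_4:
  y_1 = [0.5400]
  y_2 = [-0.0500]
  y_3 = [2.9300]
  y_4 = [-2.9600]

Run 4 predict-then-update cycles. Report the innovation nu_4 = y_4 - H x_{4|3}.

innov = [-5.1958]

step 1: x^-=[-2.6967, 2.7108]  P^-=[1.4326 0.0079; 0.0079 0.5282]  S=[1.9540]  K=[0.7333; 0.0148]  nu=[3.1283]  x^+=[-0.4028, 2.7572]  P^+=[0.3818 -0.0134; -0.0134 0.5278]
step 2: x^-=[-0.0450, 2.6401]  P^-=[0.7235 0.0052; 0.0052 0.5449]  S=[1.2448]  K=[0.5814; 0.0217]  nu=[-0.1106]  x^+=[-0.1093, 2.6377]  P^+=[0.3027 -0.0105; -0.0105 0.5443]
step 3: x^-=[0.2523, 2.4926]  P^-=[0.6341 0.0204; 0.0204 0.5577]  S=[1.1567]  K=[0.5490; 0.0369]  nu=[2.5780]  x^+=[1.6675, 2.5877]  P^+=[0.2856 -0.0031; -0.0031 0.5561]
step 4: x^-=[2.1465, 2.2323]  P^-=[0.6169 0.0315; 0.0315 0.5662]  S=[1.1404]  K=[0.5421; 0.0475]  nu=[-5.1958]  x^+=[-0.6702, 1.9856]  P^+=[0.2818 0.0021; 0.0021 0.5636]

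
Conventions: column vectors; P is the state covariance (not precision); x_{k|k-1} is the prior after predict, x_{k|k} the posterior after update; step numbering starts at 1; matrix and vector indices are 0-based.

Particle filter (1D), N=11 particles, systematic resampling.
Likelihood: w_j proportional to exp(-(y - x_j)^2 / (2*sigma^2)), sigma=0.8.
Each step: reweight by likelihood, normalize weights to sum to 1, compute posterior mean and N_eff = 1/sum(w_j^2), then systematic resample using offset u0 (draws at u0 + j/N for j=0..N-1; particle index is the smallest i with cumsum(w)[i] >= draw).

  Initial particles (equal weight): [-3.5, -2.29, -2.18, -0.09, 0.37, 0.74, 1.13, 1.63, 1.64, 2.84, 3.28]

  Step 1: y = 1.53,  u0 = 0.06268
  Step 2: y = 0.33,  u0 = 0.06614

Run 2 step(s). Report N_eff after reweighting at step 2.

step 1: w=[0.0000, 0.0000, 0.0000, 0.0299, 0.0811, 0.1425, 0.2047, 0.2302, 0.2298, 0.0607, 0.0212]  mean=1.3580  Neff=5.5681  idx=[4, 5, 5, 6, 6, 7, 7, 8, 8, 8, 9]
step 2: w=[0.1887, 0.1657, 0.1657, 0.1146, 0.1146, 0.0505, 0.0505, 0.0494, 0.0494, 0.0494, 0.0014]  mean=0.9858  Neff=7.7378  idx=[0, 0, 1, 1, 2, 3, 3, 4, 5, 7, 9]

N_eff = 7.7378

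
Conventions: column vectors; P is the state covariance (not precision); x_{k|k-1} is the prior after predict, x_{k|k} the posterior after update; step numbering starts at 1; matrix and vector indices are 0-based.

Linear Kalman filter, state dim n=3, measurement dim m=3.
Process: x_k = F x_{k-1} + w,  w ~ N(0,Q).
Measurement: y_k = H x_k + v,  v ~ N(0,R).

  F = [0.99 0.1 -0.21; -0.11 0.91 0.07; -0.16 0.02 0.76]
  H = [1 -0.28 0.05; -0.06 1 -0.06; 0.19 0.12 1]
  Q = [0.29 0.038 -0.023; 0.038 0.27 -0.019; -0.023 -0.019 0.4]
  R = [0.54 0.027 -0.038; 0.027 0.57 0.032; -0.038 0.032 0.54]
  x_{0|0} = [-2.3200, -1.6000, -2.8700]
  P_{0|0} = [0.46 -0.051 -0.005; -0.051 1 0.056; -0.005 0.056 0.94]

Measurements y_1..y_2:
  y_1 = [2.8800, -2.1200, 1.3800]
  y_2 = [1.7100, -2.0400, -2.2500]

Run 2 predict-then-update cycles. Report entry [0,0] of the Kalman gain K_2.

K[0,0] = 0.5519

step 1: x^-=[-1.8541, -1.4017, -1.8420]  P^-=[0.7819 0.0089 -0.2440; 0.0089 1.1257 0.1041; -0.2440 0.1041 0.9584]  S=[1.3803 -0.3066 -0.1536; -0.3066 1.6866 0.2231; -0.1536 0.2231 1.4755]  K=[0.5745 0.0930 -0.0182; -0.0687 0.6431 0.0589; -0.1083 -0.0661 0.6253]  nu=[4.4337, -0.9401, 3.7425]  x^+=[0.5374, -2.0906, 0.0802]  P^+=[0.3416 0.0822 -0.1035; 0.0822 0.3712 -0.0052; -0.1035 -0.0052 0.3599]
step 2: x^-=[0.3062, -1.9560, -0.0669]  P^-=[0.7039 0.0939 -0.2152; 0.0939 0.5678 0.0070; -0.2152 0.0070 0.6413]  S=[1.2158 -0.0667 -0.1042; -0.0667 1.1290 0.0931; -0.1042 0.0931 1.1390]  K=[0.5519 0.0913 -0.0186; -0.0229 0.4930 0.0392; -0.1111 -0.0661 0.5231]  nu=[0.8595, -0.0697, -2.0066]  x^+=[0.8116, -2.0887, -1.2073]  P^+=[0.3286 0.0801 -0.1002; 0.0801 0.2857 -0.0117; -0.1002 -0.0117 0.3050]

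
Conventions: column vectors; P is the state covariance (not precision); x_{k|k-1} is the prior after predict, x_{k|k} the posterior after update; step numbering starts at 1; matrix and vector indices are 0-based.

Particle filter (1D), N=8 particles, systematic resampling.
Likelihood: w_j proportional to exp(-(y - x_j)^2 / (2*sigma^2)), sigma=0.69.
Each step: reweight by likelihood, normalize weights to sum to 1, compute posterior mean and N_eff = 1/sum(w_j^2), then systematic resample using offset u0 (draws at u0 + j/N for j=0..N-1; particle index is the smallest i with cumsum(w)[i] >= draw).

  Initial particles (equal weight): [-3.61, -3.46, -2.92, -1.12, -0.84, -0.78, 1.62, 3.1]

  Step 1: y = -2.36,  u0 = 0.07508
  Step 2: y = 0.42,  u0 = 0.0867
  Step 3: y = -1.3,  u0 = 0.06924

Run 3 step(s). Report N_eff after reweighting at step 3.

step 1: w=[0.1247, 0.1806, 0.4630, 0.1280, 0.0569, 0.0468, 0.0000, 0.0000]  mean=-2.6548  Neff=3.5167  idx=[0, 1, 2, 2, 2, 2, 3, 4]
step 2: w=[0.0000, 0.0000, 0.0000, 0.0000, 0.0000, 0.0000, 0.3050, 0.6949]  mean=-0.9257  Neff=1.7365  idx=[6, 6, 7, 7, 7, 7, 7, 7]
step 3: w=[0.1435, 0.1435, 0.1188, 0.1188, 0.1188, 0.1188, 0.1188, 0.1188]  mean=-0.9203  Neff=7.9423  idx=[0, 1, 2, 3, 4, 5, 6, 7]

N_eff = 7.9423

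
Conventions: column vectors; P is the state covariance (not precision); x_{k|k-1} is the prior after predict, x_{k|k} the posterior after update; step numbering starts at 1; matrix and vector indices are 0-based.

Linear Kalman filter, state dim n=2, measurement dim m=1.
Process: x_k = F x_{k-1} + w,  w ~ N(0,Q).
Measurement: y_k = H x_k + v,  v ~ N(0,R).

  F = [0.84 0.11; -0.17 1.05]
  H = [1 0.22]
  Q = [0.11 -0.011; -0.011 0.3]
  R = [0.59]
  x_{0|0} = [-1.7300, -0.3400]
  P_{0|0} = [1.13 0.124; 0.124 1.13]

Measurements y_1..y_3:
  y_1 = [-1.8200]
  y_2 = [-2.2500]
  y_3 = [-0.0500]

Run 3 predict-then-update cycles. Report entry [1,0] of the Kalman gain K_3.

K[1,0] = 0.5413

step 1: x^-=[-1.4906, -0.0629]  P^-=[0.9439 0.0652; 0.0652 1.5342]  S=[1.6369]  K=[0.5854; 0.2460]  nu=[-0.3156]  x^+=[-1.6753, -0.1405]  P^+=[0.3829 -0.1706; -0.1706 1.4351]
step 2: x^-=[-1.4227, 0.1372]  P^-=[0.3660 -0.0472; -0.0472 1.9542]  S=[1.0299]  K=[0.3453; 0.3716]  nu=[-0.8574]  x^+=[-1.7189, -0.1814]  P^+=[0.2432 -0.1794; -0.1794 1.8119]
step 3: x^-=[-1.4638, 0.1017]  P^-=[0.2704 0.0087; 0.0087 2.3687]  S=[0.9789]  K=[0.2782; 0.5413]  nu=[1.3914]  x^+=[-1.0767, 0.8548]  P^+=[0.1946 -0.1387; -0.1387 2.0819]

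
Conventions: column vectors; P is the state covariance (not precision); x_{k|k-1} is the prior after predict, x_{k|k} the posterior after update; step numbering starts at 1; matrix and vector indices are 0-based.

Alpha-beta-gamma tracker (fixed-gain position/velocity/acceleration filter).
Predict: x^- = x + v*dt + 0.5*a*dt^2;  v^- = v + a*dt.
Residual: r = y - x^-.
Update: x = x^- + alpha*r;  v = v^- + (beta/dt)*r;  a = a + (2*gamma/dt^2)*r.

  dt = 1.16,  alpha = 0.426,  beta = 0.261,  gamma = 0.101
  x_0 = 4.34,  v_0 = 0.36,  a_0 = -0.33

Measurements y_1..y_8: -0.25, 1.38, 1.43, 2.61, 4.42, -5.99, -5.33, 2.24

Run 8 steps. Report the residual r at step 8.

resid = 5.1454

step 1: x_pred=4.5356  r=-4.7856  x^+=2.4969  v^+=-1.0996  a^+=-1.0484
step 2: x_pred=0.5161  r=0.8639  x^+=0.8841  v^+=-2.1213  a^+=-0.9187
step 3: x_pred=-2.1947  r=3.6247  x^+=-0.6506  v^+=-2.3715  a^+=-0.3746
step 4: x_pred=-3.6535  r=6.2635  x^+=-0.9853  v^+=-1.3967  a^+=0.5657
step 5: x_pred=-2.2248  r=6.6448  x^+=0.6059  v^+=0.7546  a^+=1.5632
step 6: x_pred=2.5330  r=-8.5230  x^+=-1.0978  v^+=0.6503  a^+=0.2838
step 7: x_pred=-0.1526  r=-5.1774  x^+=-2.3582  v^+=-0.1855  a^+=-0.4935
step 8: x_pred=-2.9054  r=5.1454  x^+=-0.7134  v^+=0.3998  a^+=0.2789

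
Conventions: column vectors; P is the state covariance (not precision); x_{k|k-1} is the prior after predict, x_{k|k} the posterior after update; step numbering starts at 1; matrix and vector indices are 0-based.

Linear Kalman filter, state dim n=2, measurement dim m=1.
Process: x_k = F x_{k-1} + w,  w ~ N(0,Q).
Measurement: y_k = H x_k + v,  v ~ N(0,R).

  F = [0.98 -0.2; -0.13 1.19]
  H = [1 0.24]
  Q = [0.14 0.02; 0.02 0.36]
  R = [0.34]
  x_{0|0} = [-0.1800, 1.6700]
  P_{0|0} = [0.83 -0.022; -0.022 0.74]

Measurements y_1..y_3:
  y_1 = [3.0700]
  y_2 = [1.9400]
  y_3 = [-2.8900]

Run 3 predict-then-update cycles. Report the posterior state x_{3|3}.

x_post = [-2.1205, 5.0380]

step 1: x^-=[-0.5104, 2.0107]  P^-=[0.9754 -0.2881; -0.2881 1.4287]  S=[1.2594]  K=[0.7196; 0.0435]  nu=[3.0978]  x^+=[1.7187, 2.1455]  P^+=[0.3233 -0.3275; -0.3275 1.4264]
step 2: x^-=[1.2553, 2.3297]  P^-=[0.6359 -0.7511; -0.7511 2.4867]  S=[0.7586]  K=[0.6006; -0.2035]  nu=[0.1256]  x^+=[1.3307, 2.3042]  P^+=[0.3622 -0.6584; -0.6584 2.4553]
step 3: x^-=[0.8432, 2.5690]  P^-=[0.8442 -1.3955; -1.3955 4.0468]  S=[0.7475]  K=[0.6814; -0.5676]  nu=[-4.3498]  x^+=[-2.1205, 5.0380]  P^+=[0.4972 -1.1064; -1.1064 3.8059]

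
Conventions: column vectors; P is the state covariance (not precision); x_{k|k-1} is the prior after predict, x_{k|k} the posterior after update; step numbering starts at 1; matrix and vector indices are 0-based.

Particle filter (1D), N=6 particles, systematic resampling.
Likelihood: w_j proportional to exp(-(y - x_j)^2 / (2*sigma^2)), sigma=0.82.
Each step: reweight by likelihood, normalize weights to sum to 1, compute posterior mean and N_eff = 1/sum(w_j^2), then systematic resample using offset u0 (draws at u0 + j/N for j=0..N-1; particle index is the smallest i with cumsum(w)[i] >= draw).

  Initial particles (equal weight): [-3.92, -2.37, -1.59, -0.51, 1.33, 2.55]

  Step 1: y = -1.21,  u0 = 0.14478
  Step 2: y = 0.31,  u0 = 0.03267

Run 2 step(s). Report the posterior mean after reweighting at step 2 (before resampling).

step 1: w=[0.0022, 0.1863, 0.4552, 0.3521, 0.0042, 0.0000]  mean=-1.3479  Neff=2.7327  idx=[1, 2, 2, 3, 3, 3]
step 2: w=[0.0024, 0.0348, 0.0348, 0.3093, 0.3093, 0.3093]  mean=-0.5897  Neff=3.4548  idx=[1, 3, 3, 4, 5, 5]

post_mean = -0.5897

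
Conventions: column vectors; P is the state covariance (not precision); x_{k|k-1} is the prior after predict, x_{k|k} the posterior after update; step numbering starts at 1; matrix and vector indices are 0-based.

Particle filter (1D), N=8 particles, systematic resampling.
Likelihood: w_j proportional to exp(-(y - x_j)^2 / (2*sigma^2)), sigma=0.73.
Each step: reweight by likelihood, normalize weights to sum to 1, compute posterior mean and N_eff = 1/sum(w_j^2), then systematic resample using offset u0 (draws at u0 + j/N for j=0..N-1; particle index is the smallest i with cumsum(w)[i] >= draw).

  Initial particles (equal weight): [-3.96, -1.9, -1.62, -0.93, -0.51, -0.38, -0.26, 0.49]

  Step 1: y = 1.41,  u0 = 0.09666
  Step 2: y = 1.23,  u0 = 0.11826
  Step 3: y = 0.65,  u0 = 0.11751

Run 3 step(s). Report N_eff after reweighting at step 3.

step 1: w=[0.0000, 0.0001, 0.0003, 0.0096, 0.0514, 0.0808, 0.1193, 0.7385]  mean=0.2644  Neff=1.7580  idx=[5, 6, 7, 7, 7, 7, 7, 7]
step 2: w=[0.0231, 0.0328, 0.1574, 0.1574, 0.1574, 0.1574, 0.1574, 0.1574]  mean=0.4453  Neff=6.6591  idx=[2, 3, 3, 4, 5, 6, 7, 7]
step 3: w=[0.1250, 0.1250, 0.1250, 0.1250, 0.1250, 0.1250, 0.1250, 0.1250]  mean=0.4900  Neff=8.0000  idx=[0, 1, 2, 3, 4, 5, 6, 7]

N_eff = 8.0000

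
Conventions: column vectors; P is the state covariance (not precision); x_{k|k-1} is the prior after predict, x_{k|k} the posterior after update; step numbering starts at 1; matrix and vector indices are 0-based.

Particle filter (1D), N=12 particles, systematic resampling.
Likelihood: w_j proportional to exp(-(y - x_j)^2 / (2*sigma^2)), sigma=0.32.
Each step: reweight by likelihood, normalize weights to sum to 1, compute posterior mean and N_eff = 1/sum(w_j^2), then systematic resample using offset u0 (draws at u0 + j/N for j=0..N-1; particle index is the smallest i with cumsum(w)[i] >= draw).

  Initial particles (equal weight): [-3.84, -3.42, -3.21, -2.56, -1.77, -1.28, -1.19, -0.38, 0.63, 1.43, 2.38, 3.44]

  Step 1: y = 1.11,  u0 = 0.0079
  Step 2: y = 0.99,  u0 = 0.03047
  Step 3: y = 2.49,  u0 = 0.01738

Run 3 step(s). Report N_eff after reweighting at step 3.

N_eff = 6.0001

step 1: w=[0.0000, 0.0000, 0.0000, 0.0000, 0.0000, 0.0000, 0.0000, 0.0000, 0.3485, 0.6511, 0.0004, 0.0000]  mean=1.1516  Neff=1.8337  idx=[8, 8, 8, 8, 8, 9, 9, 9, 9, 9, 9, 9]
step 2: w=[0.0988, 0.0988, 0.0988, 0.0988, 0.0988, 0.0723, 0.0723, 0.0723, 0.0723, 0.0723, 0.0723, 0.0723]  mean=1.0348  Neff=11.7118  idx=[0, 1, 1, 2, 3, 4, 5, 6, 7, 8, 10, 11]
step 3: w=[0.0000, 0.0000, 0.0000, 0.0000, 0.0000, 0.0000, 0.1667, 0.1667, 0.1667, 0.1667, 0.1667, 0.1667]  mean=1.4300  Neff=6.0001  idx=[6, 6, 7, 7, 8, 8, 9, 9, 10, 10, 11, 11]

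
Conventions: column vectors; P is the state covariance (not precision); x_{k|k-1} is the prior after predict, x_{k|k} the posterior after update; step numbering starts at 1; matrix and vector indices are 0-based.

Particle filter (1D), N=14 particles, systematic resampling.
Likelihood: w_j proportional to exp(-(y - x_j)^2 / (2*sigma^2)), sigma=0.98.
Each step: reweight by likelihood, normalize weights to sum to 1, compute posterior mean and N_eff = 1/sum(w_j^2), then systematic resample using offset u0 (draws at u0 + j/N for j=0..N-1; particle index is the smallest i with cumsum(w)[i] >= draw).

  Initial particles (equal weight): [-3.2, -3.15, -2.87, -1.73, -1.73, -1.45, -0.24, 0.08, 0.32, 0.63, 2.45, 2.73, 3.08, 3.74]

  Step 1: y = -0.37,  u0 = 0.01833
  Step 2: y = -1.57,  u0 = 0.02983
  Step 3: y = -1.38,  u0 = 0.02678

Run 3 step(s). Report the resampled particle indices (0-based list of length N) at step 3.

resampled_idx = [0, 1, 1, 2, 3, 4, 5, 5, 6, 7, 8, 8, 10, 12]

step 1: w=[0.0033, 0.0038, 0.0083, 0.0817, 0.0817, 0.1166, 0.2122, 0.1927, 0.1671, 0.1272, 0.0034, 0.0014, 0.0004, 0.0000]  mean=-0.3865  Neff=6.5220  idx=[3, 3, 4, 5, 6, 6, 6, 7, 7, 7, 8, 8, 9, 9]
step 2: w=[0.1555, 0.1555, 0.1555, 0.1564, 0.0627, 0.0627, 0.0627, 0.0382, 0.0382, 0.0382, 0.0245, 0.0245, 0.0127, 0.0127]  mean=-1.0380  Neff=8.7198  idx=[0, 0, 1, 1, 2, 2, 2, 3, 3, 4, 5, 7, 8, 11]
step 3: w=[0.0897, 0.0897, 0.0897, 0.0897, 0.0897, 0.0897, 0.0897, 0.0954, 0.0954, 0.0486, 0.0486, 0.0315, 0.0315, 0.0212]  mean=-1.3742  Neff=12.2464  idx=[0, 1, 1, 2, 3, 4, 5, 5, 6, 7, 8, 8, 10, 12]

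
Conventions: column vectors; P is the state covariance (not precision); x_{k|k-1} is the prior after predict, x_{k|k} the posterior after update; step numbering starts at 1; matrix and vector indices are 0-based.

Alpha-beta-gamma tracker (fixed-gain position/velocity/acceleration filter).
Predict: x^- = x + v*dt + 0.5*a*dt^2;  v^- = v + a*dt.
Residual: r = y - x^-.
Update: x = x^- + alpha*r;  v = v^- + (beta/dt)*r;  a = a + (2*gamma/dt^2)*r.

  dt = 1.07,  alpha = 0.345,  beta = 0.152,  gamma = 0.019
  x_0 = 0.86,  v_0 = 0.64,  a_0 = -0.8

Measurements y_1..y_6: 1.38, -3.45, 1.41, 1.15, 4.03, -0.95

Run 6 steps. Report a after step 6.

step 1: x_pred=1.0868  r=0.2932  x^+=1.1880  v^+=-0.1744  a^+=-0.7903
step 2: x_pred=0.5490  r=-3.9990  x^+=-0.8306  v^+=-1.5880  a^+=-0.9230
step 3: x_pred=-3.0582  r=4.4682  x^+=-1.5167  v^+=-1.9409  a^+=-0.7747
step 4: x_pred=-4.0369  r=5.1869  x^+=-2.2474  v^+=-2.0330  a^+=-0.6025
step 5: x_pred=-4.7677  r=8.7977  x^+=-1.7325  v^+=-1.4280  a^+=-0.3105
step 6: x_pred=-3.4382  r=2.4882  x^+=-2.5797  v^+=-1.4068  a^+=-0.2280

a_post = -0.2280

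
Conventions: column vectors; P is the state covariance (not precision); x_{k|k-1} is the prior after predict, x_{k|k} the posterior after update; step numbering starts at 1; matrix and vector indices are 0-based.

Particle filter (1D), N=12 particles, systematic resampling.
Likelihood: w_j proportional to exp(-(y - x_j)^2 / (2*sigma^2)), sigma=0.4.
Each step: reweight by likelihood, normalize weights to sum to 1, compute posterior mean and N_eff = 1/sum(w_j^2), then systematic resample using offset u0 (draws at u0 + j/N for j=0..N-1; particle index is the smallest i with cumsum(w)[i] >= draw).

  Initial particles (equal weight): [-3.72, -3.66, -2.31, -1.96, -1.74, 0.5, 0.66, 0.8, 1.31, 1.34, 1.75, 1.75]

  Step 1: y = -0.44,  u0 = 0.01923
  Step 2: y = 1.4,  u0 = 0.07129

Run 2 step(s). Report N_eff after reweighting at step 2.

N_eff = 7.9023

step 1: w=[0.0000, 0.0000, 0.0002, 0.0073, 0.0508, 0.6312, 0.2276, 0.0818, 0.0007, 0.0005, 0.0000, 0.0000]  mean=0.4297  Neff=2.1763  idx=[4, 5, 5, 5, 5, 5, 5, 5, 5, 6, 6, 7]
step 2: w=[0.0000, 0.0602, 0.0602, 0.0602, 0.0602, 0.0602, 0.0602, 0.0602, 0.0602, 0.1366, 0.1366, 0.2455]  mean=0.6174  Neff=7.9023  idx=[2, 3, 4, 6, 7, 9, 9, 10, 10, 11, 11, 11]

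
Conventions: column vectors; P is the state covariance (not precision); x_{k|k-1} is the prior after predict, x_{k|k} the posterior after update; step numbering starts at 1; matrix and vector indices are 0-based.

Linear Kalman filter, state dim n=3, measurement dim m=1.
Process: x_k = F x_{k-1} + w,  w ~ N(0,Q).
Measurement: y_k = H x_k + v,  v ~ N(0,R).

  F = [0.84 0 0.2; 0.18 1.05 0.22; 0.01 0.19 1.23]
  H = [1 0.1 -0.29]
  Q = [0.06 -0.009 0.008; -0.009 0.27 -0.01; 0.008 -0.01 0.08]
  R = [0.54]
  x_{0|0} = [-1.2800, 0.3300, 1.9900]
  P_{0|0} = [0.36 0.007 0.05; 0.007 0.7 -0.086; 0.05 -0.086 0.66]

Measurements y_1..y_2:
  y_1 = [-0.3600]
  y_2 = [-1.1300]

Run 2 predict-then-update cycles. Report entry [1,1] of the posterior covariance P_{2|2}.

step 1: x^-=[-0.6772, 0.5539, 2.4976]  P^-=[0.3572 0.0736 0.2230; 0.0736 1.0522 0.2057; 0.2230 0.2057 1.0649]  S=[0.8708]  K=[0.3444; 0.1369; -0.0749]  nu=[0.9861]  x^+=[-0.3376, 0.6889, 2.4237]  P^+=[0.2539 0.0326 0.2455; 0.0326 1.0359 0.2147; 0.2455 0.2147 1.0600]
step 2: x^-=[0.2012, 1.1958, 3.1087]  P^-=[0.3640 0.2040 0.5384; 0.2040 1.6026 0.8265; 0.5384 0.8265 1.8276]  S=[0.7544]  K=[0.3027; 0.1652; 0.1206]  nu=[-0.5493]  x^+=[0.0350, 1.1051, 3.0424]  P^+=[0.2949 0.1663 0.5108; 0.1663 1.5820 0.8115; 0.5108 0.8115 1.8166]

P_post[1,1] = 1.5820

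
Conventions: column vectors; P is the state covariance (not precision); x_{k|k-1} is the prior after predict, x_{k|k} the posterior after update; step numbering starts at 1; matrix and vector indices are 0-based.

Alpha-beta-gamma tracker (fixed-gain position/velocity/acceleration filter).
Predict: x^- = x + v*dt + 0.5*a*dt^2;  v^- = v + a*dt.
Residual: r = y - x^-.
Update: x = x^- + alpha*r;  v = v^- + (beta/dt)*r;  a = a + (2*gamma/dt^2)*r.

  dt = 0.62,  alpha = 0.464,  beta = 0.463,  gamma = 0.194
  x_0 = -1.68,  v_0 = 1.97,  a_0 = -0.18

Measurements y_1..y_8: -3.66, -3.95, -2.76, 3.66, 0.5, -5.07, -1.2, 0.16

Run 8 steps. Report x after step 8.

x_post = -1.3965

step 1: x_pred=-0.4932  r=-3.1668  x^+=-1.9626  v^+=-0.5065  a^+=-3.3765
step 2: x_pred=-2.9256  r=-1.0244  x^+=-3.4009  v^+=-3.3649  a^+=-4.4105
step 3: x_pred=-6.3348  r=3.5748  x^+=-4.6761  v^+=-3.4298  a^+=-0.8022
step 4: x_pred=-6.9568  r=10.6168  x^+=-2.0306  v^+=4.0012  a^+=9.9140
step 5: x_pred=2.3556  r=-1.8556  x^+=1.4946  v^+=8.7622  a^+=8.0410
step 6: x_pred=8.4726  r=-13.5426  x^+=2.1889  v^+=3.6343  a^+=-5.6284
step 7: x_pred=3.3603  r=-4.5603  x^+=1.2443  v^+=-3.2609  a^+=-10.2315
step 8: x_pred=-2.7439  r=2.9039  x^+=-1.3965  v^+=-7.4358  a^+=-7.3004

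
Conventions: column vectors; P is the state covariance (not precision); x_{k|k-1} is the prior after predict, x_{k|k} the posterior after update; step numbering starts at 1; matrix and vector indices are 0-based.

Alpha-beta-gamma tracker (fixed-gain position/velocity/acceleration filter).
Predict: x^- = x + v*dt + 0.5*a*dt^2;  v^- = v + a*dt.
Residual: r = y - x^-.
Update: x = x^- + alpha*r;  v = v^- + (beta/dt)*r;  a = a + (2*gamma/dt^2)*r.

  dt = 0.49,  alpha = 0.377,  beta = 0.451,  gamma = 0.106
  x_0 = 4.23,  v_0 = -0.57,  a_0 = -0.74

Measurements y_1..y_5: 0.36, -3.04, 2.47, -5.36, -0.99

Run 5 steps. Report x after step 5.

x_post = -4.6716

step 1: x_pred=3.8619  r=-3.5019  x^+=2.5417  v^+=-4.1557  a^+=-3.8320
step 2: x_pred=0.0453  r=-3.0853  x^+=-1.1179  v^+=-8.8732  a^+=-6.5562
step 3: x_pred=-6.2528  r=8.7228  x^+=-2.9643  v^+=-4.0572  a^+=1.1457
step 4: x_pred=-4.8148  r=-0.5452  x^+=-5.0203  v^+=-3.9976  a^+=0.6643
step 5: x_pred=-6.8994  r=5.9094  x^+=-4.6716  v^+=1.7669  a^+=5.8821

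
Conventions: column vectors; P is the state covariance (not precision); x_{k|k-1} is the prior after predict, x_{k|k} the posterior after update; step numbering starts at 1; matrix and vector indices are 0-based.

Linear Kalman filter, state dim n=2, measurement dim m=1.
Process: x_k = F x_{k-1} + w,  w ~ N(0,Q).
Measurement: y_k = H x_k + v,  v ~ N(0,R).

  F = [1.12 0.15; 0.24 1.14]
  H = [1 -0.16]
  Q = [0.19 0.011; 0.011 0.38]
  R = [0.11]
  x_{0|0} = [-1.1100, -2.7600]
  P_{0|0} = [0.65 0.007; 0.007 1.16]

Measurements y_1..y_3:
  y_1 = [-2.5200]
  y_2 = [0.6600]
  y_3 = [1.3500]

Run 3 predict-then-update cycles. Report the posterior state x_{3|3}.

step 1: x^-=[-1.6572, -3.4128]  P^-=[1.0338 0.3933; 0.3933 1.9288]  S=[1.0673]  K=[0.9096; 0.0793]  nu=[-1.4088]  x^+=[-2.9387, -3.5245]  P^+=[0.1507 0.3163; 0.3163 1.9221]
step 2: x^-=[-3.8201, -4.7233]  P^-=[0.5285 0.7954; 0.7954 3.0597]  S=[0.4623]  K=[0.8679; 0.6615]  nu=[3.7243]  x^+=[-0.5877, -2.2597]  P^+=[0.1803 0.5299; 0.5299 2.8574]
step 3: x^-=[-0.9972, -2.7171]  P^-=[0.6585 1.2438; 1.2438 4.3938]  S=[0.4829]  K=[0.9514; 1.1197]  nu=[1.9124]  x^+=[0.8223, -0.5757]  P^+=[0.2213 0.7293; 0.7293 3.7883]

x_post = [0.8223, -0.5757]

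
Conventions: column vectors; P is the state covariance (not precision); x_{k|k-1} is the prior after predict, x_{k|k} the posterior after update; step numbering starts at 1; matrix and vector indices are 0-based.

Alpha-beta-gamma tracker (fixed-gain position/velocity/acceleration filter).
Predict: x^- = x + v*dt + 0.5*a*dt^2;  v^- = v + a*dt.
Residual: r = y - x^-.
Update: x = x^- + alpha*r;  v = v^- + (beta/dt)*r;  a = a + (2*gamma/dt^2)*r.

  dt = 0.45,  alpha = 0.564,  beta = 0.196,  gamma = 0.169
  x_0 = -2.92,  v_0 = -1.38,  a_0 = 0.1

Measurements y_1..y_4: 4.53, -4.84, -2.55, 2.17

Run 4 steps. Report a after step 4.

step 1: x_pred=-3.5309  r=8.0609  x^+=1.0155  v^+=2.1760  a^+=13.5547
step 2: x_pred=3.3671  r=-8.2071  x^+=-1.2617  v^+=4.7009  a^+=-0.1440
step 3: x_pred=0.8391  r=-3.3891  x^+=-1.0723  v^+=3.1600  a^+=-5.8009
step 4: x_pred=-0.2377  r=2.4077  x^+=1.1202  v^+=1.5983  a^+=-1.7821

a_post = -1.7821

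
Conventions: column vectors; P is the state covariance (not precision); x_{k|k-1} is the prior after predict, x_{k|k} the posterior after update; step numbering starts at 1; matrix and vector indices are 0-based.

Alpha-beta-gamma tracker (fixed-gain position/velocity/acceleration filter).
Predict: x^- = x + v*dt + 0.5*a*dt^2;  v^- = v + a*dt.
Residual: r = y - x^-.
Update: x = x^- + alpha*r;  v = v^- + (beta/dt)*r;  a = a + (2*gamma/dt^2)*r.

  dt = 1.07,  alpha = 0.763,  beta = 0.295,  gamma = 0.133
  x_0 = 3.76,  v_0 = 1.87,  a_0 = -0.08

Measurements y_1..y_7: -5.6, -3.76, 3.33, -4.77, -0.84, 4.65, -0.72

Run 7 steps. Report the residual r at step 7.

step 1: x_pred=5.7151  r=-11.3151  x^+=-2.9183  v^+=-1.3352  a^+=-2.7089
step 2: x_pred=-5.8977  r=2.1377  x^+=-4.2666  v^+=-3.6443  a^+=-2.2122
step 3: x_pred=-9.4325  r=12.7625  x^+=0.3053  v^+=-2.4928  a^+=0.7529
step 4: x_pred=-1.9310  r=-2.8390  x^+=-4.0972  v^+=-2.4699  a^+=0.0933
step 5: x_pred=-6.6865  r=5.8465  x^+=-2.2256  v^+=-0.7581  a^+=1.4517
step 6: x_pred=-2.2058  r=6.8558  x^+=3.0252  v^+=2.6853  a^+=3.0445
step 7: x_pred=7.6413  r=-8.3613  x^+=1.2616  v^+=3.6377  a^+=1.1019

resid = -8.3613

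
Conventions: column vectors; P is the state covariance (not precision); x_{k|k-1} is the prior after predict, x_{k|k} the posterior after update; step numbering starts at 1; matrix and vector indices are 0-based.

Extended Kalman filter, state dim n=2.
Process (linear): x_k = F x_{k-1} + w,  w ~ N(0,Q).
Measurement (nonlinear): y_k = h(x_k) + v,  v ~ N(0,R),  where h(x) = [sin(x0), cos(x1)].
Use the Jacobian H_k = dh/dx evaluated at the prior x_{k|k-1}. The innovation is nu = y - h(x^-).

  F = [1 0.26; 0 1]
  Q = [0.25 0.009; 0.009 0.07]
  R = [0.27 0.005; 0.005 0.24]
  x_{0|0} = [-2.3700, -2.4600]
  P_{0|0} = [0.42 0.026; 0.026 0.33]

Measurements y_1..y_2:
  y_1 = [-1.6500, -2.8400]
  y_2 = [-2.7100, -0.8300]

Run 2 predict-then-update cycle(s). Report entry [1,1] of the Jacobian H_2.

step 1: x^-=[-3.0096, -2.4600]  P^-=[0.7058 0.1208; 0.1208 0.4000]  H_jac=[-0.9913 0.0000; 0.0000 0.6300]  S=[0.9636 -0.0704; -0.0704 0.3988]  K=[-0.7215 0.0634; -0.0791 0.6180]  nu=[-1.5184, -2.0634]  x^+=[-2.0449, -3.6151]  P^+=[0.1962 0.0184; 0.0184 0.2348]
step 2: x^-=[-2.9849, -3.6151]  P^-=[0.4716 0.0885; 0.0885 0.3048]  H_jac=[-0.9877 0.0000; 0.0000 -0.4560]  S=[0.7302 0.0448; 0.0448 0.3034]  K=[-0.6356 -0.0390; -0.0924 -0.4445]  nu=[-2.5539, 0.0600]  x^+=[-1.3638, -3.4058]  P^+=[0.1739 0.0275; 0.0275 0.2349]

H_jac[1,1] = -0.4560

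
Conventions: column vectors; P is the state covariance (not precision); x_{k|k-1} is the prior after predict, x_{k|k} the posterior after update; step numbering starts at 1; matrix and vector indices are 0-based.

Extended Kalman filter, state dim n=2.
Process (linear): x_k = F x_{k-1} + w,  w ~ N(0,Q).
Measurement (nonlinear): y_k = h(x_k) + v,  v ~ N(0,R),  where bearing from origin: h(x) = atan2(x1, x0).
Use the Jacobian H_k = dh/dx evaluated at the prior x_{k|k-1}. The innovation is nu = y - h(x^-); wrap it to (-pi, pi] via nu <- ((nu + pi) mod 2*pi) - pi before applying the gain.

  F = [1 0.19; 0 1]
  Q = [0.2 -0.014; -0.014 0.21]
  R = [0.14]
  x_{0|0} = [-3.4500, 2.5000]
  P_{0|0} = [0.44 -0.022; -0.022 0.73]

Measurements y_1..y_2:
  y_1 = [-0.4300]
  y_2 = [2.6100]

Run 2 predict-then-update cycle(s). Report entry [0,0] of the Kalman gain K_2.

K[0,0] = -0.8795

step 1: x^-=[-2.9750, 2.5000]  P^-=[0.6580 0.1027; 0.1027 0.9400]  H_jac=[-0.1656 -0.1970]  S=[0.2012]  K=[-0.6419; -1.0048]  nu=[-2.8727]  x^+=[-1.1309, 5.3866]  P^+=[0.5751 -0.0271; -0.0271 0.7368]
step 2: x^-=[-0.1075, 5.3866]  P^-=[0.7914 0.0989; 0.0989 0.9468]  H_jac=[-0.1856 -0.0037]  S=[0.1674]  K=[-0.8795; -0.1306]  nu=[1.0193]  x^+=[-1.0039, 5.2536]  P^+=[0.6619 0.0797; 0.0797 0.9440]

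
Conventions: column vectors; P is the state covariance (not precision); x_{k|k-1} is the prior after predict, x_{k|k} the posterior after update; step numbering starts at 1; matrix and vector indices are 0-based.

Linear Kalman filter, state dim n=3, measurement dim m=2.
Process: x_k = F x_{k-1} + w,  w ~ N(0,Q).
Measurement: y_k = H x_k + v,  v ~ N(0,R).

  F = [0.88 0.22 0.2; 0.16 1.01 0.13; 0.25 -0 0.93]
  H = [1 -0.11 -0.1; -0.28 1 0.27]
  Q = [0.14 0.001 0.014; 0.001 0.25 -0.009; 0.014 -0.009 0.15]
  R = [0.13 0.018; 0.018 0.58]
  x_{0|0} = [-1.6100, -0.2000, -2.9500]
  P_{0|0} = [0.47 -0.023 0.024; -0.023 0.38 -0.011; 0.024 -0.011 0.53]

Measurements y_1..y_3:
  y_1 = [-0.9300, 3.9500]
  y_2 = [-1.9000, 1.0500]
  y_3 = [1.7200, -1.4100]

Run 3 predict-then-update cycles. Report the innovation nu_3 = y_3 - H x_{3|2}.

step 1: x^-=[-2.0508, -0.8431, -3.1460]  P^-=[0.5421 0.1451 0.2333; 0.1451 0.6493 0.0621; 0.2333 0.0621 0.6489]  S=[0.6093 -0.0117; -0.0117 1.2361]  K=[0.8264 0.0534; 0.1205 0.5071; 0.2679 0.1417]  nu=[0.7135, 5.0683]  x^+=[-1.1908, 1.8131, -2.2369]  P^+=[0.1236 0.0560 0.0906; 0.0560 0.3240 -0.0446; 0.0906 -0.0446 0.5813]
step 2: x^-=[-1.0964, 1.3499, -2.3780]  P^-=[0.3243 0.1602 0.2219; 0.1602 0.6037 0.0549; 0.2219 0.0549 0.7026]  S=[0.3902 0.0660; 0.0660 1.1667]  K=[0.7172 0.0703; 0.1446 0.4835; 0.3502 0.1366]  nu=[-0.8929, 0.0352]  x^+=[-1.7343, 1.2378, -2.6859]  P^+=[0.1112 0.0566 0.1047; 0.0566 0.3135 -0.0544; 0.1047 -0.0544 0.6267]
step 3: x^-=[-1.7910, 0.6235, -2.9314]  P^-=[0.3203 0.1577 0.2379; 0.1577 0.5916 0.0534; 0.2379 0.0534 0.7476]  S=[0.3838 0.0695; 0.0695 1.1558]  K=[0.7144 0.0714; 0.1407 0.4777; 0.3843 0.1401]  nu=[3.2865, -1.7435]  x^+=[0.4322, 0.2532, -1.9126]  P^+=[0.1114 0.0552 0.1121; 0.0552 0.3109 -0.0589; 0.1121 -0.0589 0.6608]

innov = [3.2865, -1.7435]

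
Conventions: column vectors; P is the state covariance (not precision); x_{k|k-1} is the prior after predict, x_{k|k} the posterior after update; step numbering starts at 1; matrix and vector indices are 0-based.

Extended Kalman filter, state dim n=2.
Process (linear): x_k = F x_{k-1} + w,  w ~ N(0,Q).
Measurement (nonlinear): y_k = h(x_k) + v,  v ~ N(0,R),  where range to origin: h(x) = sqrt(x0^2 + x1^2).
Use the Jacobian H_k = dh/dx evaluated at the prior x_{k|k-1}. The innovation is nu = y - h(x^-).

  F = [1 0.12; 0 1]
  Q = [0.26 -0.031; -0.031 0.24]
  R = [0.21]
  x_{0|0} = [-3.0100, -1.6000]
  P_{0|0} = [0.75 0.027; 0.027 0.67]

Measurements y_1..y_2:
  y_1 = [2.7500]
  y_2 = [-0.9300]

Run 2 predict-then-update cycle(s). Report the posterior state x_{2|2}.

step 1: x^-=[-3.2020, -1.6000]  P^-=[1.0261 0.0764; 0.0764 0.9100]  H_jac=[-0.8945 -0.4470]  S=[1.2740]  K=[-0.7473; -0.3729]  nu=[-0.8295]  x^+=[-2.5821, -1.2907]  P^+=[0.3147 -0.2786; -0.2786 0.7328]
step 2: x^-=[-2.7370, -1.2907]  P^-=[0.5183 -0.2217; -0.2217 0.9728]  H_jac=[-0.9045 -0.4265]  S=[0.6400]  K=[-0.5848; -0.3350]  nu=[-3.9561]  x^+=[-0.4234, 0.0347]  P^+=[0.2995 -0.3471; -0.3471 0.9010]

x_post = [-0.4234, 0.0347]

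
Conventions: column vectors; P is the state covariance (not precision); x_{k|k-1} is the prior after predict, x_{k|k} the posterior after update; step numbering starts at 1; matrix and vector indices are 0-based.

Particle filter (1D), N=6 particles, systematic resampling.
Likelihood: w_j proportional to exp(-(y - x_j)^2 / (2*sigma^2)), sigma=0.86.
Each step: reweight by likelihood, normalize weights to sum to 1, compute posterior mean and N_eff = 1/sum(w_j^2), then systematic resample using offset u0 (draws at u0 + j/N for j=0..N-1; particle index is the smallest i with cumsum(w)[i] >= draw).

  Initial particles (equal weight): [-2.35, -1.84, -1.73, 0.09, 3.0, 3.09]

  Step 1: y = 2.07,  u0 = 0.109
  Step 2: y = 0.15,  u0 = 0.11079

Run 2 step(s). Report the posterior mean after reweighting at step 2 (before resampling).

step 1: w=[0.0000, 0.0000, 0.0001, 0.0629, 0.4963, 0.4408]  mean=2.8562  Neff=2.2497  idx=[4, 4, 4, 5, 5, 5]
step 2: w=[0.1957, 0.1957, 0.1957, 0.1376, 0.1376, 0.1376]  mean=3.0372  Neff=5.8230  idx=[0, 1, 2, 3, 4, 5]

post_mean = 3.0372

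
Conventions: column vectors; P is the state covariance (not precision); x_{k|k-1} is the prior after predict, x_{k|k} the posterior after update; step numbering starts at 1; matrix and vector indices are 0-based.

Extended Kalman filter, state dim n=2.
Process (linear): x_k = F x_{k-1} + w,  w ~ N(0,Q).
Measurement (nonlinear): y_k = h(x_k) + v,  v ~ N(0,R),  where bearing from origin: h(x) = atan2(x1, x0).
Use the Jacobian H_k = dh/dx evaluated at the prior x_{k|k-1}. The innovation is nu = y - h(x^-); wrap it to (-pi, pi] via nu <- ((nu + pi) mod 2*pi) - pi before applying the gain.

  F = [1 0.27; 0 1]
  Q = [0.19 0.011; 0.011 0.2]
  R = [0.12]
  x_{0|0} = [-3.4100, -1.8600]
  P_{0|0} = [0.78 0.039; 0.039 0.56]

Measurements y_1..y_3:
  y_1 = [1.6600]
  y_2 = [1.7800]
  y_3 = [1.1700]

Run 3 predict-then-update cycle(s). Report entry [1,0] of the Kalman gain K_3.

step 1: x^-=[-3.9122, -1.8600]  P^-=[1.0319 0.2012; 0.2012 0.7600]  H_jac=[0.0991 -0.2085]  S=[0.1549]  K=[0.3896; -0.8944]  nu=[-1.9254]  x^+=[-4.6624, -0.1379]  P^+=[1.0084 0.2552; 0.2552 0.6361]
step 2: x^-=[-4.6996, -0.1379]  P^-=[1.3825 0.4379; 0.4379 0.8361]  H_jac=[0.0062 -0.2126]  S=[0.1567]  K=[-0.5392; -1.1171]  nu=[-1.3909]  x^+=[-3.9497, 1.4159]  P^+=[1.3370 0.3435; 0.3435 0.6406]
step 3: x^-=[-3.5674, 1.4159]  P^-=[1.7592 0.5275; 0.5275 0.8406]  H_jac=[-0.0961 -0.2422]  S=[0.2101]  K=[-1.4128; -1.2102]  nu=[-1.5938]  x^+=[-1.3158, 3.3446]  P^+=[1.3399 0.1683; 0.1683 0.5329]

K[1,0] = -1.2102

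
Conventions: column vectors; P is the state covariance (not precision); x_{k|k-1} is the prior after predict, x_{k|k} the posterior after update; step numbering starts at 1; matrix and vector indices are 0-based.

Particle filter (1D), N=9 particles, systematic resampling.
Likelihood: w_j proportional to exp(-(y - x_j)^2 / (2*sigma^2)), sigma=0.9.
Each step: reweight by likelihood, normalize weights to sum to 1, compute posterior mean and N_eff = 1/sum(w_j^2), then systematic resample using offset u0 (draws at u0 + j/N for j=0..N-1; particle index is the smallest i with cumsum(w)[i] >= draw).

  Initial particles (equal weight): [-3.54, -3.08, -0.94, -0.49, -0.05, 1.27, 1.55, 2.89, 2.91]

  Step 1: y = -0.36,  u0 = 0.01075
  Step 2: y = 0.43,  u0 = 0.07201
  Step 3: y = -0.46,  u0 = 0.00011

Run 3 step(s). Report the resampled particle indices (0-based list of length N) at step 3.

resampled_idx = [0, 1, 1, 2, 3, 4, 5, 6, 7]

step 1: w=[0.0006, 0.0034, 0.2656, 0.3235, 0.3081, 0.0634, 0.0344, 0.0005, 0.0004]  mean=-0.2998  Neff=3.6316  idx=[2, 2, 2, 3, 3, 3, 4, 4, 4]
step 2: w=[0.0590, 0.0590, 0.0590, 0.1114, 0.1114, 0.1114, 0.1630, 0.1630, 0.1630]  mean=-0.3545  Neff=7.8537  idx=[1, 3, 4, 5, 6, 6, 7, 8, 8]
step 3: w=[0.1036, 0.1194, 0.1194, 0.1194, 0.1077, 0.1077, 0.1077, 0.1077, 0.1077]  mean=-0.2998  Neff=8.9741  idx=[0, 1, 1, 2, 3, 4, 5, 6, 7]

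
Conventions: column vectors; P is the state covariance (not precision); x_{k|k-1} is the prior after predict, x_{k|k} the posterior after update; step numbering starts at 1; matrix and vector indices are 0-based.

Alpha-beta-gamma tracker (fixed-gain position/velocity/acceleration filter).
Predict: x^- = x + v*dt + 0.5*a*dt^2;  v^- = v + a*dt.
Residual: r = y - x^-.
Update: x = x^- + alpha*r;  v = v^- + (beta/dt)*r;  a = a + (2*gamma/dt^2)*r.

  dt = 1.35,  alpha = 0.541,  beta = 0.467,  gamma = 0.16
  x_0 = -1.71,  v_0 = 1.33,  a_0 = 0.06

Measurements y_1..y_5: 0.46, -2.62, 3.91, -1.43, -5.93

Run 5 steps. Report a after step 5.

a_post = -1.4552

step 1: x_pred=0.1402  r=0.3198  x^+=0.3132  v^+=1.5216  a^+=0.1162
step 2: x_pred=2.4733  r=-5.0933  x^+=-0.2822  v^+=-0.0834  a^+=-0.7781
step 3: x_pred=-1.1039  r=5.0139  x^+=1.6086  v^+=0.6005  a^+=0.1022
step 4: x_pred=2.5125  r=-3.9425  x^+=0.3796  v^+=-0.6253  a^+=-0.5900
step 5: x_pred=-1.0022  r=-4.9278  x^+=-3.6681  v^+=-3.1264  a^+=-1.4552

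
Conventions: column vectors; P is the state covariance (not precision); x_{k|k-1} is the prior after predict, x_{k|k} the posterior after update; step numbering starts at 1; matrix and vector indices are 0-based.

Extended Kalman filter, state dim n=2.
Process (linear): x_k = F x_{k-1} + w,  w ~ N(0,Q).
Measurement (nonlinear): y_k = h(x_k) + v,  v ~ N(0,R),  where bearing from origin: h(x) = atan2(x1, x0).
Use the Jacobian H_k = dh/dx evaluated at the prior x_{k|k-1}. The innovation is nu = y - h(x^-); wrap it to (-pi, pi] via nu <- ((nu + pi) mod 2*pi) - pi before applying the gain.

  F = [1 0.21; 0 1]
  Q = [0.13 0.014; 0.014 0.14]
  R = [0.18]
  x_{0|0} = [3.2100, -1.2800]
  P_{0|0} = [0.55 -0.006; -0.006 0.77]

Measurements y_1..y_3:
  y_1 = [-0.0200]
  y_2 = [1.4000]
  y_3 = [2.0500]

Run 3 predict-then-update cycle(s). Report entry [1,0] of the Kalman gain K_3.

step 1: x^-=[2.9412, -1.2800]  P^-=[0.7114 0.1697; 0.1697 0.9100]  H_jac=[0.1244 0.2859]  S=[0.2774]  K=[0.4939; 1.0137]  nu=[0.3905]  x^+=[3.1340, -0.8842]  P^+=[0.6438 0.0308; 0.0308 0.6249]
step 2: x^-=[2.9484, -0.8842]  P^-=[0.8143 0.1760; 0.1760 0.7649]  H_jac=[0.0933 0.3112]  S=[0.2714]  K=[0.4819; 0.9376]  nu=[1.6914]  x^+=[3.7633, 0.7017]  P^+=[0.7513 0.0534; 0.0534 0.5263]
step 3: x^-=[3.9107, 0.7017]  P^-=[0.9269 0.1780; 0.1780 0.6663]  H_jac=[-0.0444 0.2477]  S=[0.2188]  K=[0.0132; 0.7183]  nu=[1.8725]  x^+=[3.9354, 2.0466]  P^+=[0.9269 0.1759; 0.1759 0.5534]

K[1,0] = 0.7183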